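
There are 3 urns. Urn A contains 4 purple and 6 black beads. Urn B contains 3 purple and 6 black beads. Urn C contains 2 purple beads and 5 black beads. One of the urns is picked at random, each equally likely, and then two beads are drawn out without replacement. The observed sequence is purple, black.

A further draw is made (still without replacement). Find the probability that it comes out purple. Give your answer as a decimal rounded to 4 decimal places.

0.2902

Compute the likelihood of the observed sequence for each case: P(data | urn A) = (4/10)(6/9) = 0.26667; P(data | urn B) = (3/9)(6/8) = 0.25; P(data | urn C) = (2/7)(5/6) = 0.2381.
The prior-weighted likelihoods are 1/3 · 0.26667 = 0.088889, 1/3 · 0.25 = 0.083333, 1/3 · 0.2381 = 0.079365; these sum to 0.25159.
Dividing through by the total gives posterior P(urn A | data) = 0.35331, P(urn B | data) = 0.33123, P(urn C | data) = 0.31546.
Averaging over the posterior, P(purple next | data) = (3/8)(0.35331) + (2/7)(0.33123) + (1/5)(0.31546) = 0.29022.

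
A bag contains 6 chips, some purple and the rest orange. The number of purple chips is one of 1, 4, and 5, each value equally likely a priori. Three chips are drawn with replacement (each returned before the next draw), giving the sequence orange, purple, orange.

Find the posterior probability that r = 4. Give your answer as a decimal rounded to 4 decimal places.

0.3478

Under each hypothesis, the probability of the observed sequence is: P(data | r = 1) = (5/6)(1/6)(5/6) = 25/216; P(data | r = 4) = (2/6)(4/6)(2/6) = 2/27; P(data | r = 5) = (1/6)(5/6)(1/6) = 5/216.
Weighting by the prior gives 1/3 · 25/216 = 25/648, 1/3 · 2/27 = 2/81, 1/3 · 5/216 = 5/648; these sum to 23/324.
Hence P(r = 4 | data) = (2/81) / (23/324) = 8/23.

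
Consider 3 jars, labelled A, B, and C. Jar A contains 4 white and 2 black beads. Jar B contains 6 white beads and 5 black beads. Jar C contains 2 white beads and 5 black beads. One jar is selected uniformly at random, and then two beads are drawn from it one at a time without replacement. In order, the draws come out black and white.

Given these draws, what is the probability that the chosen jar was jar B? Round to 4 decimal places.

Under each hypothesis, the probability of the observed sequence is: P(data | jar A) = (2/6)(4/5) = 0.26667; P(data | jar B) = (5/11)(6/10) = 0.27273; P(data | jar C) = (5/7)(2/6) = 0.2381.
Weighting by the prior gives 1/3 · 0.26667 = 0.088889, 1/3 · 0.27273 = 0.090909, 1/3 · 0.2381 = 0.079365; summing to 0.25916.
Hence P(jar B | data) = (0.090909) / (0.25916) = 0.35078.

0.3508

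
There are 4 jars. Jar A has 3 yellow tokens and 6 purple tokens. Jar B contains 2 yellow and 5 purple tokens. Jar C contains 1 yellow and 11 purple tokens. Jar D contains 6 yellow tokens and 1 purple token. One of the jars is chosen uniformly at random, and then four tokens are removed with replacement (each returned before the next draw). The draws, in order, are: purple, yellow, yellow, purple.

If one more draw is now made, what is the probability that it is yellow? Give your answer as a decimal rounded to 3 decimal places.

The likelihood of the observed sequence under each hypothesis: P(data | jar A) = (6/9)(3/9)(3/9)(6/9) = 0.049383; P(data | jar B) = (5/7)(2/7)(2/7)(5/7) = 0.041649; P(data | jar C) = (11/12)(1/12)(1/12)(11/12) = 0.0058353; P(data | jar D) = (1/7)(6/7)(6/7)(1/7) = 0.014994.
The prior-weighted likelihoods are 1/4 · 0.049383 = 0.012346, 1/4 · 0.041649 = 0.010412, 1/4 · 0.0058353 = 0.0014588, 1/4 · 0.014994 = 0.0037484; summing to 0.027965.
Dividing through by the total gives posterior P(jar A | data) = 0.44146, P(jar B | data) = 0.37233, P(jar C | data) = 0.052165, P(jar D | data) = 0.13404.
So P(yellow next | data) = Σ P(yellow next | H) P(H | data) = (1/3)(0.44146) + (2/7)(0.37233) + (1/12)(0.052165) + (6/7)(0.13404) = 0.37277.

0.373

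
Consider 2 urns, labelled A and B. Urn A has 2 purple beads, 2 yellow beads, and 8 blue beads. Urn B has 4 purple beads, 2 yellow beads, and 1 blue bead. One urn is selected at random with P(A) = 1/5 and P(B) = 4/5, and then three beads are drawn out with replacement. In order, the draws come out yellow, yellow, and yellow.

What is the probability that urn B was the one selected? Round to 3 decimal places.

0.953

For each hypothesis, P(data | H) works out to: P(data | urn A) = (2/12)(2/12)(2/12) = 0.0046296; P(data | urn B) = (2/7)(2/7)(2/7) = 0.023324.
The prior-weighted likelihoods are 1/5 · 0.0046296 = 0.00092593, 4/5 · 0.023324 = 0.018659; these sum to 0.019585.
Therefore the posterior P(urn B | data) = (0.018659) / (0.019585) = 0.95272.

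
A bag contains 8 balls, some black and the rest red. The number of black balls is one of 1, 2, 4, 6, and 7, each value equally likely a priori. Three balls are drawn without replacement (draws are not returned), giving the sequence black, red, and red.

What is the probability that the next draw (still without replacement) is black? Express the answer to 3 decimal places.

0.326

For each hypothesis, P(data | H) works out to: P(data | r = 1) = (1/8)(7/7)(6/6) = 1/8; P(data | r = 2) = (2/8)(6/7)(5/6) = 5/28; P(data | r = 4) = (4/8)(4/7)(3/6) = 1/7; P(data | r = 6) = (6/8)(2/7)(1/6) = 1/28; P(data | r = 7) = (7/8)(1/7)(0/6) = 0.
Multiplying each by its prior: 1/5 · 1/8 = 1/40, 1/5 · 5/28 = 1/28, 1/5 · 1/7 = 1/35, 1/5 · 1/28 = 1/140, 1/5 · 0 = 0; with total 27/280.
The posterior is then P(r = 1 | data) = 7/27, P(r = 2 | data) = 10/27, P(r = 4 | data) = 8/27, P(r = 6 | data) = 2/27, P(r = 7 | data) = 0.
Averaging over the posterior, P(black next | data) = (0)(7/27) + (1/5)(10/27) + (3/5)(8/27) + (1)(2/27) = 44/135.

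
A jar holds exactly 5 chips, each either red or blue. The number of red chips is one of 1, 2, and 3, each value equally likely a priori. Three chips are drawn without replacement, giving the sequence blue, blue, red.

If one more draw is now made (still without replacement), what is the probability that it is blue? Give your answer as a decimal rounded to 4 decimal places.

0.6000

Compute the likelihood of the observed sequence for each case: P(data | r = 1) = (4/5)(3/4)(1/3) = 1/5; P(data | r = 2) = (3/5)(2/4)(2/3) = 1/5; P(data | r = 3) = (2/5)(1/4)(3/3) = 1/10.
Weighting by the prior gives 1/3 · 1/5 = 1/15, 1/3 · 1/5 = 1/15, 1/3 · 1/10 = 1/30; these sum to 1/6.
Normalising, the posterior is P(r = 1 | data) = 2/5, P(r = 2 | data) = 2/5, P(r = 3 | data) = 1/5.
The predictive probability is P(blue next | data) = (1)(2/5) + (1/2)(2/5) + (0)(1/5) = 3/5.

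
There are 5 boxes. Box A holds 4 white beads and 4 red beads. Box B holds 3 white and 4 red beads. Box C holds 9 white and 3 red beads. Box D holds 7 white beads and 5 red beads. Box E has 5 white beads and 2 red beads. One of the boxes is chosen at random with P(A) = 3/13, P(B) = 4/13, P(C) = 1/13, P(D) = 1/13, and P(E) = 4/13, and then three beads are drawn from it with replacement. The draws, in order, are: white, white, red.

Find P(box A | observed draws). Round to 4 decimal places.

Compute the likelihood of the observed sequence for each case: P(data | box A) = (4/8)(4/8)(4/8) = 0.125; P(data | box B) = (3/7)(3/7)(4/7) = 0.10496; P(data | box C) = (9/12)(9/12)(3/12) = 0.14062; P(data | box D) = (7/12)(7/12)(5/12) = 0.14178; P(data | box E) = (5/7)(5/7)(2/7) = 0.14577.
The prior-weighted likelihoods are 3/13 · 0.125 = 0.028846, 4/13 · 0.10496 = 0.032294, 1/13 · 0.14062 = 0.010817, 1/13 · 0.14178 = 0.010906, 4/13 · 0.14577 = 0.044853; with total 0.12772.
So P(box A | data) = (0.028846) / (0.12772) = 0.22586.

0.2259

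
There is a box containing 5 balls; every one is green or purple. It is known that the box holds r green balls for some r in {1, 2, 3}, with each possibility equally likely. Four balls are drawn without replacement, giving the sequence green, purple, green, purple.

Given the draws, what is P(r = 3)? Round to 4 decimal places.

0.5000

For each hypothesis, P(data | H) works out to: P(data | r = 1) = (1/5)(4/4)(0/3) = 0; P(data | r = 2) = (2/5)(3/4)(1/3)(2/2) = 1/10; P(data | r = 3) = (3/5)(2/4)(2/3)(1/2) = 1/10.
Multiplying each by its prior: 1/3 · 0 = 0, 1/3 · 1/10 = 1/30, 1/3 · 1/10 = 1/30; these sum to 1/15.
Hence P(r = 3 | data) = (1/30) / (1/15) = 1/2.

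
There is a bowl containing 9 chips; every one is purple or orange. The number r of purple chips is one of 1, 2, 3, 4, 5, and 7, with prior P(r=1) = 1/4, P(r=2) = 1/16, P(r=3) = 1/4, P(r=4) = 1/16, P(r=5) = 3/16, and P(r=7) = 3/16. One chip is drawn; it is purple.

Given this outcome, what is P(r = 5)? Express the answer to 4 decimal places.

Compute the likelihood of this draw for each case: P(data | r = 1) = (1/9) = 1/9; P(data | r = 2) = (2/9) = 2/9; P(data | r = 3) = (3/9) = 1/3; P(data | r = 4) = (4/9) = 4/9; P(data | r = 5) = (5/9) = 5/9; P(data | r = 7) = (7/9) = 7/9.
Multiplying each by its prior: 1/4 · 1/9 = 1/36, 1/16 · 2/9 = 1/72, 1/4 · 1/3 = 1/12, 1/16 · 4/9 = 1/36, 3/16 · 5/9 = 5/48, 3/16 · 7/9 = 7/48; summing to 29/72.
Therefore the posterior P(r = 5 | data) = (5/48) / (29/72) = 15/58.

0.2586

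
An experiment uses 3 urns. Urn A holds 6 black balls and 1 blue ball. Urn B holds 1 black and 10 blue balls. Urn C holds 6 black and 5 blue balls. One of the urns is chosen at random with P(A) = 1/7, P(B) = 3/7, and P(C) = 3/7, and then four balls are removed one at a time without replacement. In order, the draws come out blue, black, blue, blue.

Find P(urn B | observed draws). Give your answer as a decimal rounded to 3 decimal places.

0.667

The likelihood of the observed sequence under each hypothesis: P(data | urn A) = (1/7)(6/6)(0/5) = 0; P(data | urn B) = (10/11)(1/10)(9/9)(8/8) = 1/11; P(data | urn C) = (5/11)(6/10)(4/9)(3/8) = 1/22.
Weighting by the prior gives 1/7 · 0 = 0, 3/7 · 1/11 = 3/77, 3/7 · 1/22 = 3/154; these sum to 9/154.
Therefore the posterior P(urn B | data) = (3/77) / (9/154) = 2/3.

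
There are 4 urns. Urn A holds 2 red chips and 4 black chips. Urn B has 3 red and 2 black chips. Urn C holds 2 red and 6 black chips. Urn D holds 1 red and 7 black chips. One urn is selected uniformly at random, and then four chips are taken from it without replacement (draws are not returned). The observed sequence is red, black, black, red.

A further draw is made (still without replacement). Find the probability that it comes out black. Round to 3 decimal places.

0.506

Under each hypothesis, the probability of the observed sequence is: P(data | urn A) = (2/6)(4/5)(3/4)(1/3) = 1/15; P(data | urn B) = (3/5)(2/4)(1/3)(2/2) = 1/10; P(data | urn C) = (2/8)(6/7)(5/6)(1/5) = 1/28; P(data | urn D) = (1/8)(7/7)(6/6)(0/5) = 0.
Multiplying each by its prior: 1/4 · 1/15 = 1/60, 1/4 · 1/10 = 1/40, 1/4 · 1/28 = 1/112, 1/4 · 0 = 0; these sum to 17/336.
The posterior is then P(urn A | data) = 28/85, P(urn B | data) = 42/85, P(urn C | data) = 3/17, P(urn D | data) = 0.
So P(black next | data) = Σ P(black next | H) P(H | data) = (1)(28/85) + (0)(42/85) + (1)(3/17) = 43/85.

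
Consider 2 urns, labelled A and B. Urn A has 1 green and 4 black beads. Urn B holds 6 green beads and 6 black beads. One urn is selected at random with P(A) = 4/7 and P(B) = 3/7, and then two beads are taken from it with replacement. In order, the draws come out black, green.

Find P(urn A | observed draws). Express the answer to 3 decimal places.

0.460

Compute the likelihood of the observed sequence for each case: P(data | urn A) = (4/5)(1/5) = 4/25; P(data | urn B) = (6/12)(6/12) = 1/4.
Weighting by the prior gives 4/7 · 4/25 = 16/175, 3/7 · 1/4 = 3/28; these sum to 139/700.
Therefore the posterior P(urn A | data) = (16/175) / (139/700) = 64/139.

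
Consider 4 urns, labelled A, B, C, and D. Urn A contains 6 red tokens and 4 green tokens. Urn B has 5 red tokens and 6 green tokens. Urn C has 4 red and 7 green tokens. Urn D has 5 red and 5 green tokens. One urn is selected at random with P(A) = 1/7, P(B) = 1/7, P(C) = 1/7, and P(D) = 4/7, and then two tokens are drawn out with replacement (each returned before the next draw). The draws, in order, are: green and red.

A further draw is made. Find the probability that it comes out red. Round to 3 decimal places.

0.489

Compute the likelihood of the observed sequence for each case: P(data | urn A) = (4/10)(6/10) = 0.24; P(data | urn B) = (6/11)(5/11) = 0.24793; P(data | urn C) = (7/11)(4/11) = 0.2314; P(data | urn D) = (5/10)(5/10) = 0.25.
Weighting by the prior gives 1/7 · 0.24 = 0.034286, 1/7 · 0.24793 = 0.035419, 1/7 · 0.2314 = 0.033058, 4/7 · 0.25 = 0.14286; these sum to 0.24562.
Dividing through by the total gives posterior P(urn A | data) = 0.13959, P(urn B | data) = 0.1442, P(urn C | data) = 0.13459, P(urn D | data) = 0.58162.
So P(red next | data) = Σ P(red next | H) P(H | data) = (3/5)(0.13959) + (5/11)(0.1442) + (4/11)(0.13459) + (1/2)(0.58162) = 0.48905.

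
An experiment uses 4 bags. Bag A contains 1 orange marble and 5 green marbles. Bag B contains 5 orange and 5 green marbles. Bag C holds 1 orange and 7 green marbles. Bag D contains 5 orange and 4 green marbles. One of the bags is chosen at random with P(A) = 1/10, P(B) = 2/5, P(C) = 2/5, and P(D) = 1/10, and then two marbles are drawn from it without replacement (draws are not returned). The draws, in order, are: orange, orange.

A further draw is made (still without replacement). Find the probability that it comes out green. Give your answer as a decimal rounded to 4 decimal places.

Compute the likelihood of the observed sequence for each case: P(data | bag A) = (1/6)(0/5) = 0; P(data | bag B) = (5/10)(4/9) = 2/9; P(data | bag C) = (1/8)(0/7) = 0; P(data | bag D) = (5/9)(4/8) = 5/18.
Weighting by the prior gives 1/10 · 0 = 0, 2/5 · 2/9 = 4/45, 2/5 · 0 = 0, 1/10 · 5/18 = 1/36; summing to 7/60.
Normalising, the posterior is P(bag A | data) = 0, P(bag B | data) = 16/21, P(bag C | data) = 0, P(bag D | data) = 5/21.
So P(green next | data) = Σ P(green next | H) P(H | data) = (5/8)(16/21) + (4/7)(5/21) = 30/49.

0.6122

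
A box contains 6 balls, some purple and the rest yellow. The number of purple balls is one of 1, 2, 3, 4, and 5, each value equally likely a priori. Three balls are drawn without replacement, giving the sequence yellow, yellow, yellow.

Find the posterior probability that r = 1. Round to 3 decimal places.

0.667

For each hypothesis, P(data | H) works out to: P(data | r = 1) = (5/6)(4/5)(3/4) = 1/2; P(data | r = 2) = (4/6)(3/5)(2/4) = 1/5; P(data | r = 3) = (3/6)(2/5)(1/4) = 1/20; P(data | r = 4) = (2/6)(1/5)(0/4) = 0; P(data | r = 5) = (1/6)(0/5) = 0.
Multiplying each by its prior: 1/5 · 1/2 = 1/10, 1/5 · 1/5 = 1/25, 1/5 · 1/20 = 1/100, 1/5 · 0 = 0, 1/5 · 0 = 0; with total 3/20.
Hence P(r = 1 | data) = (1/10) / (3/20) = 2/3.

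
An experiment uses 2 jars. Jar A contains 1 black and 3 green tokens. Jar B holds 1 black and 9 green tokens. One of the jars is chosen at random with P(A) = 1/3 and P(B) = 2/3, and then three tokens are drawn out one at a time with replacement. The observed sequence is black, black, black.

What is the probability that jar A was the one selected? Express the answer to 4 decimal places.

0.8865

Compute the likelihood of the observed sequence for each case: P(data | jar A) = (1/4)(1/4)(1/4) = 0.015625; P(data | jar B) = (1/10)(1/10)(1/10) = 0.001.
The prior-weighted likelihoods are 1/3 · 0.015625 = 0.0052083, 2/3 · 0.001 = 0.00066667; these sum to 0.005875.
Therefore the posterior P(jar A | data) = (0.0052083) / (0.005875) = 0.88652.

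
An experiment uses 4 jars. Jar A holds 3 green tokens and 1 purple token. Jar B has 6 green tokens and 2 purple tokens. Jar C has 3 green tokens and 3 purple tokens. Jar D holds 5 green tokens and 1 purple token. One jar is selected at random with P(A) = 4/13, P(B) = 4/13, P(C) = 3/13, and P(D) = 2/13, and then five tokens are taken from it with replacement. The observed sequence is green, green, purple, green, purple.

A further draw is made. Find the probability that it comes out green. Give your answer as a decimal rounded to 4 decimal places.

0.6884

Compute the likelihood of the observed sequence for each case: P(data | jar A) = (3/4)(3/4)(1/4)(3/4)(1/4) = 0.026367; P(data | jar B) = (6/8)(6/8)(2/8)(6/8)(2/8) = 0.026367; P(data | jar C) = (3/6)(3/6)(3/6)(3/6)(3/6) = 0.03125; P(data | jar D) = (5/6)(5/6)(1/6)(5/6)(1/6) = 0.016075.
The prior-weighted likelihoods are 4/13 · 0.026367 = 0.008113, 4/13 · 0.026367 = 0.008113, 3/13 · 0.03125 = 0.0072115, 2/13 · 0.016075 = 0.0024731; with total 0.025911.
Dividing through by the total gives posterior P(jar A | data) = 0.31311, P(jar B | data) = 0.31311, P(jar C | data) = 0.27832, P(jar D | data) = 0.095447.
Averaging over the posterior, P(green next | data) = (3/4)(0.31311) + (3/4)(0.31311) + (1/2)(0.27832) + (5/6)(0.095447) = 0.68837.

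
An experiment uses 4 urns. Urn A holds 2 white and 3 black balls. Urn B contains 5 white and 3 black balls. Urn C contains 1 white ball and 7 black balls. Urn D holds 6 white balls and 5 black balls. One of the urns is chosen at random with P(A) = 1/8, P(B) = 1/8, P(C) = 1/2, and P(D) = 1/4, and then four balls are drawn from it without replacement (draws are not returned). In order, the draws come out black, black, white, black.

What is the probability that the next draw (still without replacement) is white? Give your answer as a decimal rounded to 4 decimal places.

0.2579

For each hypothesis, P(data | H) works out to: P(data | urn A) = (3/5)(2/4)(2/3)(1/2) = 0.1; P(data | urn B) = (3/8)(2/7)(5/6)(1/5) = 0.017857; P(data | urn C) = (7/8)(6/7)(1/6)(5/5) = 0.125; P(data | urn D) = (5/11)(4/10)(6/9)(3/8) = 0.045455.
Weighting by the prior gives 1/8 · 0.1 = 0.0125, 1/8 · 0.017857 = 0.0022321, 1/2 · 0.125 = 0.0625, 1/4 · 0.045455 = 0.011364; summing to 0.088596.
The posterior is then P(urn A | data) = 0.14109, P(urn B | data) = 0.025195, P(urn C | data) = 0.70545, P(urn D | data) = 0.12826.
Averaging over the posterior, P(white next | data) = (1)(0.14109) + (1)(0.025195) + (0)(0.70545) + (5/7)(0.12826) = 0.2579.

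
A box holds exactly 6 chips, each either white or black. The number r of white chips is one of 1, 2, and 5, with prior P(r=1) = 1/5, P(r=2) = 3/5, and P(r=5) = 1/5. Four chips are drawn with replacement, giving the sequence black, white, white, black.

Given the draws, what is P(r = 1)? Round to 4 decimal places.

Under each hypothesis, the probability of the observed sequence is: P(data | r = 1) = (5/6)(1/6)(1/6)(5/6) = 0.01929; P(data | r = 2) = (4/6)(2/6)(2/6)(4/6) = 0.049383; P(data | r = 5) = (1/6)(5/6)(5/6)(1/6) = 0.01929.
The prior-weighted likelihoods are 1/5 · 0.01929 = 0.003858, 3/5 · 0.049383 = 0.02963, 1/5 · 0.01929 = 0.003858; with total 0.037346.
Hence P(r = 1 | data) = (0.003858) / (0.037346) = 0.10331.

0.1033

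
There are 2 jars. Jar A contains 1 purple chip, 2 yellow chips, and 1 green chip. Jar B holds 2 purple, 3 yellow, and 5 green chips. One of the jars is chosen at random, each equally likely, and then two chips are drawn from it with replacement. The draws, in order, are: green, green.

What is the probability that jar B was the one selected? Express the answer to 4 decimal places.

0.8000

The likelihood of the observed sequence under each hypothesis: P(data | jar A) = (1/4)(1/4) = 1/16; P(data | jar B) = (5/10)(5/10) = 1/4.
The prior-weighted likelihoods are 1/2 · 1/16 = 1/32, 1/2 · 1/4 = 1/8; with total 5/32.
Therefore the posterior P(jar B | data) = (1/8) / (5/32) = 4/5.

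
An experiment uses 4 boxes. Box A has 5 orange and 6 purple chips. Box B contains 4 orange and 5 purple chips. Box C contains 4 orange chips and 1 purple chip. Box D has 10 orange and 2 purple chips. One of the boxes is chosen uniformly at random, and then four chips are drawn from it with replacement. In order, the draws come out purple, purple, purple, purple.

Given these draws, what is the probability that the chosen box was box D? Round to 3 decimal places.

0.004

Compute the likelihood of the observed sequence for each case: P(data | box A) = (6/11)(6/11)(6/11)(6/11) = 0.088519; P(data | box B) = (5/9)(5/9)(5/9)(5/9) = 0.09526; P(data | box C) = (1/5)(1/5)(1/5)(1/5) = 0.0016; P(data | box D) = (2/12)(2/12)(2/12)(2/12) = 0.0007716.
The prior-weighted likelihoods are 1/4 · 0.088519 = 0.02213, 1/4 · 0.09526 = 0.023815, 1/4 · 0.0016 = 0.0004, 1/4 · 0.0007716 = 0.0001929; these sum to 0.046538.
Hence P(box D | data) = (0.0001929) / (0.046538) = 0.0041451.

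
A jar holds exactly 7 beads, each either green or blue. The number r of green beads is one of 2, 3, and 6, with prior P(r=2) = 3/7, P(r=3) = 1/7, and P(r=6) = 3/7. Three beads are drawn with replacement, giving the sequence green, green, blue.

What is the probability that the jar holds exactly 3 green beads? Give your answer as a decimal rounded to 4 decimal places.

0.1765

Compute the likelihood of the observed sequence for each case: P(data | r = 2) = (2/7)(2/7)(5/7) = 0.058309; P(data | r = 3) = (3/7)(3/7)(4/7) = 0.10496; P(data | r = 6) = (6/7)(6/7)(1/7) = 0.10496.
Multiplying each by its prior: 3/7 · 0.058309 = 0.02499, 1/7 · 0.10496 = 0.014994, 3/7 · 0.10496 = 0.044981; with total 0.084965.
By Bayes' rule, P(r = 3 | data) = (0.014994) / (0.084965) = 0.17647.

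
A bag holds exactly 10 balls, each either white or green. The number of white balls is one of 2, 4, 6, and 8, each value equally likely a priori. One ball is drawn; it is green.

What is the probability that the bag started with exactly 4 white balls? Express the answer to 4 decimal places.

The likelihood of this draw under each hypothesis: P(data | r = 2) = (8/10) = 4/5; P(data | r = 4) = (6/10) = 3/5; P(data | r = 6) = (4/10) = 2/5; P(data | r = 8) = (2/10) = 1/5.
Multiplying each by its prior: 1/4 · 4/5 = 1/5, 1/4 · 3/5 = 3/20, 1/4 · 2/5 = 1/10, 1/4 · 1/5 = 1/20; these sum to 1/2.
Therefore the posterior P(r = 4 | data) = (3/20) / (1/2) = 3/10.

0.3000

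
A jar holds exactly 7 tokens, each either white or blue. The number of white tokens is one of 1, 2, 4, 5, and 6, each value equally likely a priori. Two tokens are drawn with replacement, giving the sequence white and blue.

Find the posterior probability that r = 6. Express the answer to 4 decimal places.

0.1364

Under each hypothesis, the probability of the observed sequence is: P(data | r = 1) = (1/7)(6/7) = 6/49; P(data | r = 2) = (2/7)(5/7) = 10/49; P(data | r = 4) = (4/7)(3/7) = 12/49; P(data | r = 5) = (5/7)(2/7) = 10/49; P(data | r = 6) = (6/7)(1/7) = 6/49.
Multiplying each by its prior: 1/5 · 6/49 = 6/245, 1/5 · 10/49 = 2/49, 1/5 · 12/49 = 12/245, 1/5 · 10/49 = 2/49, 1/5 · 6/49 = 6/245; these sum to 44/245.
Therefore the posterior P(r = 6 | data) = (6/245) / (44/245) = 3/22.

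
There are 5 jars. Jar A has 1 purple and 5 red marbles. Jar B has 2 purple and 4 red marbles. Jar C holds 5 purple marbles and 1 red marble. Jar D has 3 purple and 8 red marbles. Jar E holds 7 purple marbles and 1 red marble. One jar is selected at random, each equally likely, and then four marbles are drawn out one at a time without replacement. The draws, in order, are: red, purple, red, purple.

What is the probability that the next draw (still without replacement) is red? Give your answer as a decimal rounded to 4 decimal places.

Compute the likelihood of the observed sequence for each case: P(data | jar A) = (5/6)(1/5)(4/4)(0/3) = 0; P(data | jar B) = (4/6)(2/5)(3/4)(1/3) = 1/15; P(data | jar C) = (1/6)(5/5)(0/4) = 0; P(data | jar D) = (8/11)(3/10)(7/9)(2/8) = 7/165; P(data | jar E) = (1/8)(7/7)(0/6) = 0.
Multiplying each by its prior: 1/5 · 0 = 0, 1/5 · 1/15 = 1/75, 1/5 · 0 = 0, 1/5 · 7/165 = 7/825, 1/5 · 0 = 0; with total 6/275.
Normalising, the posterior is P(jar A | data) = 0, P(jar B | data) = 11/18, P(jar C | data) = 0, P(jar D | data) = 7/18, P(jar E | data) = 0.
So P(red next | data) = Σ P(red next | H) P(H | data) = (1)(11/18) + (6/7)(7/18) = 17/18.

0.9444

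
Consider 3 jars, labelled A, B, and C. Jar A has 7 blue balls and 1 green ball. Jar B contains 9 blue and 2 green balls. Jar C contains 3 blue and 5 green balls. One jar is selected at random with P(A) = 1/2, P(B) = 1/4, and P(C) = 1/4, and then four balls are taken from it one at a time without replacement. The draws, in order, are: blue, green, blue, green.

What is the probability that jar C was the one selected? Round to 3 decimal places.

Compute the likelihood of the observed sequence for each case: P(data | jar A) = (7/8)(1/7)(6/6)(0/5) = 0; P(data | jar B) = (9/11)(2/10)(8/9)(1/8) = 0.018182; P(data | jar C) = (3/8)(5/7)(2/6)(4/5) = 0.071429.
Weighting by the prior gives 1/2 · 0 = 0, 1/4 · 0.018182 = 0.0045455, 1/4 · 0.071429 = 0.017857; with total 0.022403.
By Bayes' rule, P(jar C | data) = (0.017857) / (0.022403) = 0.7971.

0.797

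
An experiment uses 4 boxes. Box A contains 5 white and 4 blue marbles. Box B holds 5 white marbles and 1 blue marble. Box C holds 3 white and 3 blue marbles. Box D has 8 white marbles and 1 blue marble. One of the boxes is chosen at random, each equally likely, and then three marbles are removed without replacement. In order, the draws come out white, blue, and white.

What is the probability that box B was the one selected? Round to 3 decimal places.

0.284

The likelihood of the observed sequence under each hypothesis: P(data | box A) = (5/9)(4/8)(4/7) = 0.15873; P(data | box B) = (5/6)(1/5)(4/4) = 0.16667; P(data | box C) = (3/6)(3/5)(2/4) = 0.15; P(data | box D) = (8/9)(1/8)(7/7) = 0.11111.
Weighting by the prior gives 1/4 · 0.15873 = 0.039683, 1/4 · 0.16667 = 0.041667, 1/4 · 0.15 = 0.0375, 1/4 · 0.11111 = 0.027778; these sum to 0.14663.
So P(box B | data) = (0.041667) / (0.14663) = 0.28417.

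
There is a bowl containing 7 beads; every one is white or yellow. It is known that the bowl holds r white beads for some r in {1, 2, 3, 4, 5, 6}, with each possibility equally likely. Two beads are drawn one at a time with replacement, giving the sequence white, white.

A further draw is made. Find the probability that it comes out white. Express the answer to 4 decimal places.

The likelihood of the observed sequence under each hypothesis: P(data | r = 1) = (1/7)(1/7) = 1/49; P(data | r = 2) = (2/7)(2/7) = 4/49; P(data | r = 3) = (3/7)(3/7) = 9/49; P(data | r = 4) = (4/7)(4/7) = 16/49; P(data | r = 5) = (5/7)(5/7) = 25/49; P(data | r = 6) = (6/7)(6/7) = 36/49.
The prior-weighted likelihoods are 1/6 · 1/49 = 1/294, 1/6 · 4/49 = 2/147, 1/6 · 9/49 = 3/98, 1/6 · 16/49 = 8/147, 1/6 · 25/49 = 25/294, 1/6 · 36/49 = 6/49; summing to 13/42.
Dividing through by the total gives posterior P(r = 1 | data) = 1/91, P(r = 2 | data) = 4/91, P(r = 3 | data) = 9/91, P(r = 4 | data) = 16/91, P(r = 5 | data) = 25/91, P(r = 6 | data) = 36/91.
So P(white next | data) = Σ P(white next | H) P(H | data) = (1/7)(1/91) + (2/7)(4/91) + (3/7)(9/91) + (4/7)(16/91) + (5/7)(25/91) + (6/7)(36/91) = 9/13.

0.6923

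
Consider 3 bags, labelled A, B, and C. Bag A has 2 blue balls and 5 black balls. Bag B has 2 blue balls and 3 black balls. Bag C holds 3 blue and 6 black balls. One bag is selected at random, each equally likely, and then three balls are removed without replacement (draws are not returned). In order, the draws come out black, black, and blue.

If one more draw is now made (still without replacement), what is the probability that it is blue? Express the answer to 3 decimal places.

For each hypothesis, P(data | H) works out to: P(data | bag A) = (5/7)(4/6)(2/5) = 0.19048; P(data | bag B) = (3/5)(2/4)(2/3) = 0.2; P(data | bag C) = (6/9)(5/8)(3/7) = 0.17857.
Multiplying each by its prior: 1/3 · 0.19048 = 0.063492, 1/3 · 0.2 = 0.066667, 1/3 · 0.17857 = 0.059524; these sum to 0.18968.
The posterior is then P(bag A | data) = 0.33473, P(bag B | data) = 0.35146, P(bag C | data) = 0.31381.
The predictive probability is P(blue next | data) = (1/4)(0.33473) + (1/2)(0.35146) + (1/3)(0.31381) = 0.36402.

0.364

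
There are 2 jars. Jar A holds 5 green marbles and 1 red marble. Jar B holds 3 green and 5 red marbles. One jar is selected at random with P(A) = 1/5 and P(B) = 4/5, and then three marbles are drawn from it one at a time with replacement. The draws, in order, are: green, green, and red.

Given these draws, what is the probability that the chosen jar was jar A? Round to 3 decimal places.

Under each hypothesis, the probability of the observed sequence is: P(data | jar A) = (5/6)(5/6)(1/6) = 0.11574; P(data | jar B) = (3/8)(3/8)(5/8) = 0.087891.
Weighting by the prior gives 1/5 · 0.11574 = 0.023148, 4/5 · 0.087891 = 0.070312; with total 0.093461.
By Bayes' rule, P(jar A | data) = (0.023148) / (0.093461) = 0.24768.

0.248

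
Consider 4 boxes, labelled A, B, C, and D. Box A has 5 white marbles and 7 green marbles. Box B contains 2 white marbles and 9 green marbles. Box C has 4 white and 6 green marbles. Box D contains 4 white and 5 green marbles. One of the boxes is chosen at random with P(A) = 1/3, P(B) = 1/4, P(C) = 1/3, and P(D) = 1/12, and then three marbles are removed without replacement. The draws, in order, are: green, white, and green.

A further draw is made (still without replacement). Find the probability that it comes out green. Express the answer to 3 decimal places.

Compute the likelihood of the observed sequence for each case: P(data | box A) = (7/12)(5/11)(6/10) = 0.15909; P(data | box B) = (9/11)(2/10)(8/9) = 0.14545; P(data | box C) = (6/10)(4/9)(5/8) = 0.16667; P(data | box D) = (5/9)(4/8)(4/7) = 0.15873.
Weighting by the prior gives 1/3 · 0.15909 = 0.05303, 1/4 · 0.14545 = 0.036364, 1/3 · 0.16667 = 0.055556, 1/12 · 0.15873 = 0.013228; these sum to 0.15818.
Normalising, the posterior is P(box A | data) = 0.33526, P(box B | data) = 0.22989, P(box C | data) = 0.35122, P(box D | data) = 0.083625.
The predictive probability is P(green next | data) = (5/9)(0.33526) + (7/8)(0.22989) + (4/7)(0.35122) + (1/2)(0.083625) = 0.62992.

0.630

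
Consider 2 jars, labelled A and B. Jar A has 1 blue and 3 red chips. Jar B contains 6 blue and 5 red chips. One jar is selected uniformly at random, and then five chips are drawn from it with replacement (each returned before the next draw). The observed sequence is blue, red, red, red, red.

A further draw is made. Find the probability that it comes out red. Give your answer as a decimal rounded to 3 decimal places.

0.683

For each hypothesis, P(data | H) works out to: P(data | jar A) = (1/4)(3/4)(3/4)(3/4)(3/4) = 0.079102; P(data | jar B) = (6/11)(5/11)(5/11)(5/11)(5/11) = 0.023285.
Weighting by the prior gives 1/2 · 0.079102 = 0.039551, 1/2 · 0.023285 = 0.011642; with total 0.051193.
Dividing through by the total gives posterior P(jar A | data) = 0.77258, P(jar B | data) = 0.22742.
Averaging over the posterior, P(red next | data) = (3/4)(0.77258) + (5/11)(0.22742) = 0.68281.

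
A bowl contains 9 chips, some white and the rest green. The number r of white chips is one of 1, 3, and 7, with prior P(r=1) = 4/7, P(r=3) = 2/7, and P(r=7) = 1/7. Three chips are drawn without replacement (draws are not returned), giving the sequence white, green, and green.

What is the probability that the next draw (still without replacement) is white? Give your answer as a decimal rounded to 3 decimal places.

0.177

For each hypothesis, P(data | H) works out to: P(data | r = 1) = (1/9)(8/8)(7/7) = 0.11111; P(data | r = 3) = (3/9)(6/8)(5/7) = 0.17857; P(data | r = 7) = (7/9)(2/8)(1/7) = 0.027778.
Multiplying each by its prior: 4/7 · 0.11111 = 0.063492, 2/7 · 0.17857 = 0.05102, 1/7 · 0.027778 = 0.0039683; summing to 0.11848.
Dividing through by the total gives posterior P(r = 1 | data) = 0.53589, P(r = 3 | data) = 0.43062, P(r = 7 | data) = 0.033493.
So P(white next | data) = Σ P(white next | H) P(H | data) = (0)(0.53589) + (1/3)(0.43062) + (1)(0.033493) = 0.17703.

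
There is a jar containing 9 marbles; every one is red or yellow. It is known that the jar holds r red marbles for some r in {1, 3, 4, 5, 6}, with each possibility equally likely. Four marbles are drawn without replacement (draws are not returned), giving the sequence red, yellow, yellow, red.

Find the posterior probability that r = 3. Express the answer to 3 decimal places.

0.214

For each hypothesis, P(data | H) works out to: P(data | r = 1) = (1/9)(8/8)(7/7)(0/6) = 0; P(data | r = 3) = (3/9)(6/8)(5/7)(2/6) = 5/84; P(data | r = 4) = (4/9)(5/8)(4/7)(3/6) = 5/63; P(data | r = 5) = (5/9)(4/8)(3/7)(4/6) = 5/63; P(data | r = 6) = (6/9)(3/8)(2/7)(5/6) = 5/84.
Multiplying each by its prior: 1/5 · 0 = 0, 1/5 · 5/84 = 1/84, 1/5 · 5/63 = 1/63, 1/5 · 5/63 = 1/63, 1/5 · 5/84 = 1/84; these sum to 1/18.
So P(r = 3 | data) = (1/84) / (1/18) = 3/14.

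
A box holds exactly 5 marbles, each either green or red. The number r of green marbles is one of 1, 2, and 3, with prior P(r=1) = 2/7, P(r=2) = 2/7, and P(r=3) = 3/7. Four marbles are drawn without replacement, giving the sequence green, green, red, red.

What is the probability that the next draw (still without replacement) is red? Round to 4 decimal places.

For each hypothesis, P(data | H) works out to: P(data | r = 1) = (1/5)(0/4) = 0; P(data | r = 2) = (2/5)(1/4)(3/3)(2/2) = 1/10; P(data | r = 3) = (3/5)(2/4)(2/3)(1/2) = 1/10.
Weighting by the prior gives 2/7 · 0 = 0, 2/7 · 1/10 = 1/35, 3/7 · 1/10 = 3/70; summing to 1/14.
The posterior is then P(r = 1 | data) = 0, P(r = 2 | data) = 2/5, P(r = 3 | data) = 3/5.
The predictive probability is P(red next | data) = (1)(2/5) + (0)(3/5) = 2/5.

0.4000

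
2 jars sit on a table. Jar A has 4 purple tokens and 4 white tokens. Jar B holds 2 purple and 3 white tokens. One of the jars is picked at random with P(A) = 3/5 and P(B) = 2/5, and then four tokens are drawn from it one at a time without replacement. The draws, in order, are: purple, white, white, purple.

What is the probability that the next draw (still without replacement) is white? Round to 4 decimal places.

Under each hypothesis, the probability of the observed sequence is: P(data | jar A) = (4/8)(4/7)(3/6)(3/5) = 3/35; P(data | jar B) = (2/5)(3/4)(2/3)(1/2) = 1/10.
Weighting by the prior gives 3/5 · 3/35 = 9/175, 2/5 · 1/10 = 1/25; summing to 16/175.
The posterior is then P(jar A | data) = 9/16, P(jar B | data) = 7/16.
So P(white next | data) = Σ P(white next | H) P(H | data) = (1/2)(9/16) + (1)(7/16) = 23/32.

0.7188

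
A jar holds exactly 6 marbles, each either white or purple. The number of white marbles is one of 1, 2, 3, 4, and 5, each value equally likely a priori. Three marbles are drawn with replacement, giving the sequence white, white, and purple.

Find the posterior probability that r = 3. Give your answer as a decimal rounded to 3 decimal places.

0.257

Under each hypothesis, the probability of the observed sequence is: P(data | r = 1) = (1/6)(1/6)(5/6) = 5/216; P(data | r = 2) = (2/6)(2/6)(4/6) = 2/27; P(data | r = 3) = (3/6)(3/6)(3/6) = 1/8; P(data | r = 4) = (4/6)(4/6)(2/6) = 4/27; P(data | r = 5) = (5/6)(5/6)(1/6) = 25/216.
Multiplying each by its prior: 1/5 · 5/216 = 1/216, 1/5 · 2/27 = 2/135, 1/5 · 1/8 = 1/40, 1/5 · 4/27 = 4/135, 1/5 · 25/216 = 5/216; with total 7/72.
By Bayes' rule, P(r = 3 | data) = (1/40) / (7/72) = 9/35.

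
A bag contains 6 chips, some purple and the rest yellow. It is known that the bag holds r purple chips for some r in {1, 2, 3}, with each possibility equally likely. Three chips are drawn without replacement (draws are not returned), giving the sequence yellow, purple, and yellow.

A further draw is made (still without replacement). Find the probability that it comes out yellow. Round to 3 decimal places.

0.677

Under each hypothesis, the probability of the observed sequence is: P(data | r = 1) = (5/6)(1/5)(4/4) = 1/6; P(data | r = 2) = (4/6)(2/5)(3/4) = 1/5; P(data | r = 3) = (3/6)(3/5)(2/4) = 3/20.
The prior-weighted likelihoods are 1/3 · 1/6 = 1/18, 1/3 · 1/5 = 1/15, 1/3 · 3/20 = 1/20; these sum to 31/180.
Normalising, the posterior is P(r = 1 | data) = 10/31, P(r = 2 | data) = 12/31, P(r = 3 | data) = 9/31.
The predictive probability is P(yellow next | data) = (1)(10/31) + (2/3)(12/31) + (1/3)(9/31) = 21/31.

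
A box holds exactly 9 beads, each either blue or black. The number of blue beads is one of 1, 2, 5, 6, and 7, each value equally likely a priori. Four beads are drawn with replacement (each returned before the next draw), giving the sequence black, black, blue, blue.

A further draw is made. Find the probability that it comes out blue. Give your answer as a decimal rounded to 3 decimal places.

0.544

For each hypothesis, P(data | H) works out to: P(data | r = 1) = (8/9)(8/9)(1/9)(1/9) = 0.0097546; P(data | r = 2) = (7/9)(7/9)(2/9)(2/9) = 0.029873; P(data | r = 5) = (4/9)(4/9)(5/9)(5/9) = 0.060966; P(data | r = 6) = (3/9)(3/9)(6/9)(6/9) = 0.049383; P(data | r = 7) = (2/9)(2/9)(7/9)(7/9) = 0.029873.
The prior-weighted likelihoods are 1/5 · 0.0097546 = 0.0019509, 1/5 · 0.029873 = 0.0059747, 1/5 · 0.060966 = 0.012193, 1/5 · 0.049383 = 0.0098765, 1/5 · 0.029873 = 0.0059747; summing to 0.03597.
Dividing through by the total gives posterior P(r = 1 | data) = 0.054237, P(r = 2 | data) = 0.1661, P(r = 5 | data) = 0.33898, P(r = 6 | data) = 0.27458, P(r = 7 | data) = 0.1661.
So P(blue next | data) = Σ P(blue next | H) P(H | data) = (1/9)(0.054237) + (2/9)(0.1661) + (5/9)(0.33898) + (2/3)(0.27458) + (7/9)(0.1661) = 0.5435.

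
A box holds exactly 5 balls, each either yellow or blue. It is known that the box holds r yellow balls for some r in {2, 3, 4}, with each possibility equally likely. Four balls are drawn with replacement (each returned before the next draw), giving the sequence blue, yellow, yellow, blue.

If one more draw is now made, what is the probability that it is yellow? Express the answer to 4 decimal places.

The likelihood of the observed sequence under each hypothesis: P(data | r = 2) = (3/5)(2/5)(2/5)(3/5) = 0.0576; P(data | r = 3) = (2/5)(3/5)(3/5)(2/5) = 0.0576; P(data | r = 4) = (1/5)(4/5)(4/5)(1/5) = 0.0256.
Weighting by the prior gives 1/3 · 0.0576 = 0.0192, 1/3 · 0.0576 = 0.0192, 1/3 · 0.0256 = 0.0085333; these sum to 0.046933.
Normalising, the posterior is P(r = 2 | data) = 0.40909, P(r = 3 | data) = 0.40909, P(r = 4 | data) = 0.18182.
So P(yellow next | data) = Σ P(yellow next | H) P(H | data) = (2/5)(0.40909) + (3/5)(0.40909) + (4/5)(0.18182) = 0.55455.

0.5545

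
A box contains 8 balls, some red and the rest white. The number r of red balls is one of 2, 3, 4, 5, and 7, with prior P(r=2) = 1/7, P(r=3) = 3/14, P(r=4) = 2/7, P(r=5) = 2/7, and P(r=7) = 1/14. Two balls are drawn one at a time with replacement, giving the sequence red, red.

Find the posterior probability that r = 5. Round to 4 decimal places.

Under each hypothesis, the probability of the observed sequence is: P(data | r = 2) = (2/8)(2/8) = 1/16; P(data | r = 3) = (3/8)(3/8) = 9/64; P(data | r = 4) = (4/8)(4/8) = 1/4; P(data | r = 5) = (5/8)(5/8) = 25/64; P(data | r = 7) = (7/8)(7/8) = 49/64.
Multiplying each by its prior: 1/7 · 1/16 = 1/112, 3/14 · 9/64 = 27/896, 2/7 · 1/4 = 1/14, 2/7 · 25/64 = 25/224, 1/14 · 49/64 = 7/128; these sum to 31/112.
Therefore the posterior P(r = 5 | data) = (25/224) / (31/112) = 25/62.

0.4032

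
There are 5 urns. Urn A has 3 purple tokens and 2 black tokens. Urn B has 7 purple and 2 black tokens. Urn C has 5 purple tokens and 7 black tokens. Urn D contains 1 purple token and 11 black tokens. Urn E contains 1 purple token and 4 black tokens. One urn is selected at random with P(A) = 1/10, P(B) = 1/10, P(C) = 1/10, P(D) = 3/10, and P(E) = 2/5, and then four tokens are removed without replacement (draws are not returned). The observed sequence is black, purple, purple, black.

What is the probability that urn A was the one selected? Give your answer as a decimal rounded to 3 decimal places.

Under each hypothesis, the probability of the observed sequence is: P(data | urn A) = (2/5)(3/4)(2/3)(1/2) = 0.1; P(data | urn B) = (2/9)(7/8)(6/7)(1/6) = 0.027778; P(data | urn C) = (7/12)(5/11)(4/10)(6/9) = 0.070707; P(data | urn D) = (11/12)(1/11)(0/10) = 0; P(data | urn E) = (4/5)(1/4)(0/3) = 0.
Multiplying each by its prior: 1/10 · 0.1 = 0.01, 1/10 · 0.027778 = 0.0027778, 1/10 · 0.070707 = 0.0070707, 3/10 · 0 = 0, 2/5 · 0 = 0; these sum to 0.019848.
So P(urn A | data) = (0.01) / (0.019848) = 0.50382.

0.504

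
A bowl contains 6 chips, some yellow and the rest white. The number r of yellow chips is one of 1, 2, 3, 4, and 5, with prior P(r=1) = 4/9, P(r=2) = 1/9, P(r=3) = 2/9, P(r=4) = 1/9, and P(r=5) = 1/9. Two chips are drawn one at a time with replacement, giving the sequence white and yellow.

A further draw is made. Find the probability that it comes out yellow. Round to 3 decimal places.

Under each hypothesis, the probability of the observed sequence is: P(data | r = 1) = (5/6)(1/6) = 5/36; P(data | r = 2) = (4/6)(2/6) = 2/9; P(data | r = 3) = (3/6)(3/6) = 1/4; P(data | r = 4) = (2/6)(4/6) = 2/9; P(data | r = 5) = (1/6)(5/6) = 5/36.
Multiplying each by its prior: 4/9 · 5/36 = 5/81, 1/9 · 2/9 = 2/81, 2/9 · 1/4 = 1/18, 1/9 · 2/9 = 2/81, 1/9 · 5/36 = 5/324; with total 59/324.
Dividing through by the total gives posterior P(r = 1 | data) = 20/59, P(r = 2 | data) = 8/59, P(r = 3 | data) = 18/59, P(r = 4 | data) = 8/59, P(r = 5 | data) = 5/59.
So P(yellow next | data) = Σ P(yellow next | H) P(H | data) = (1/6)(20/59) + (1/3)(8/59) + (1/2)(18/59) + (2/3)(8/59) + (5/6)(5/59) = 49/118.

0.415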